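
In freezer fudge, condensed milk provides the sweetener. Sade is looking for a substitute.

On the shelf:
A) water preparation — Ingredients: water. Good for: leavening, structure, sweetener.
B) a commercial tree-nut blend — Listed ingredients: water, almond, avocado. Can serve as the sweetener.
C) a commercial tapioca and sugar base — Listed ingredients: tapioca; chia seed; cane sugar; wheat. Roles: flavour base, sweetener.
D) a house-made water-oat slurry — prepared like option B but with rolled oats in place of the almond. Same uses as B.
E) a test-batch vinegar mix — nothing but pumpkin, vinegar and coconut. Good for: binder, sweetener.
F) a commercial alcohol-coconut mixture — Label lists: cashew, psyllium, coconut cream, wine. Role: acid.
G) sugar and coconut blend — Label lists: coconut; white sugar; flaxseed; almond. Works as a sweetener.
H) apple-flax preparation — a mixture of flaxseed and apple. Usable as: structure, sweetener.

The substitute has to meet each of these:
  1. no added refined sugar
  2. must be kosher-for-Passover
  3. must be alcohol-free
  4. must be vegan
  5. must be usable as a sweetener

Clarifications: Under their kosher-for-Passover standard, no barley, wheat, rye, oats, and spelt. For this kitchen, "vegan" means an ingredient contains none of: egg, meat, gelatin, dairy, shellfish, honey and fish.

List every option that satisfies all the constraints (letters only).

A: only water; none excluded — OK
B: every rule checks out — keep
C: has wheat, so not kosher-for-Passover; has cane sugar, so not no-added-sugar — no
D: has rolled oats, so not kosher-for-Passover — no
E: only coconut, vinegar, and pumpkin; none excluded — valid
F: not usable as a sweetener; has wine, so not alcohol-free — no
G: has white sugar, so not no-added-sugar — reject
H: kosher-for-Passover, no refined sugar — OK

A, B, E, H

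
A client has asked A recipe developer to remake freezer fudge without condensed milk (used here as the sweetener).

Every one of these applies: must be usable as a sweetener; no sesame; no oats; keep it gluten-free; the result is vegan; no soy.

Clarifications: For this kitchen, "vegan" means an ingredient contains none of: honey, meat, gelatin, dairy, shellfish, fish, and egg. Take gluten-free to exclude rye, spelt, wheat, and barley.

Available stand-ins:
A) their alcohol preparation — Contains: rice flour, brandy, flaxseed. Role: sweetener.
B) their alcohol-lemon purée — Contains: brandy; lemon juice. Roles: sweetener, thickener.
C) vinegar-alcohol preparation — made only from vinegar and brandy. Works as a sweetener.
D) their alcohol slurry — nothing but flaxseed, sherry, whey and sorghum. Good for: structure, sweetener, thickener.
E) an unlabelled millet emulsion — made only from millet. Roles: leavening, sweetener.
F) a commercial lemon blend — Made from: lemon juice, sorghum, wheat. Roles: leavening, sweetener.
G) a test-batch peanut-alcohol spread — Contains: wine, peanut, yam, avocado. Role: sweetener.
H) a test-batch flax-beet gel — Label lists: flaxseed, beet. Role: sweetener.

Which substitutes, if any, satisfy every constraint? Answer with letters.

A, B, C, E, G, H

A: only brandy, rice flour and flaxseed; none excluded — valid
B: only brandy and lemon juice; none excluded — valid
C: only brandy and vinegar; none excluded — valid
D: has whey, so not vegan — out
E: every rule checks out — OK
F: has wheat, so not gluten-free — no
G: all constraints satisfied — valid
H: all constraints satisfied — keep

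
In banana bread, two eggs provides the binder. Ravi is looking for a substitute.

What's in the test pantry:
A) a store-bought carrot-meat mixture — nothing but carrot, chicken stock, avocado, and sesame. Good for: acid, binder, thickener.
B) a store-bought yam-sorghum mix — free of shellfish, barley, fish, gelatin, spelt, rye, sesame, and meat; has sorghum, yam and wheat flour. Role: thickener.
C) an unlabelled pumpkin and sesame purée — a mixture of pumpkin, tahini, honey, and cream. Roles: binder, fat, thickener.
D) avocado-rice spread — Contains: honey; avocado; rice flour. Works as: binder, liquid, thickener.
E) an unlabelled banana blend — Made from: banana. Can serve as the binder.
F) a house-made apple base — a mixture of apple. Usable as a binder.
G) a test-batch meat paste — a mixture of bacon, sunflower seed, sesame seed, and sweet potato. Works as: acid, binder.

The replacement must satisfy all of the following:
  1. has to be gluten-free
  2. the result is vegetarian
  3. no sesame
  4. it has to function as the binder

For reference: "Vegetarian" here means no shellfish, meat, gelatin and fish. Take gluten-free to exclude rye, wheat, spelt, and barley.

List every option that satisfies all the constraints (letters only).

D, E, F

A: has chicken stock, so not vegetarian; has sesame, so not sesame-free — out
B: not usable as a binder; has wheat flour, so not gluten-free — no
C: has tahini, so not sesame-free — reject
D: vegetarian, gluten-free — keep
E: vegetarian, gluten-free — OK
F: only apple; none excluded — OK
G: has bacon, so not vegetarian; has sesame seed, so not sesame-free — no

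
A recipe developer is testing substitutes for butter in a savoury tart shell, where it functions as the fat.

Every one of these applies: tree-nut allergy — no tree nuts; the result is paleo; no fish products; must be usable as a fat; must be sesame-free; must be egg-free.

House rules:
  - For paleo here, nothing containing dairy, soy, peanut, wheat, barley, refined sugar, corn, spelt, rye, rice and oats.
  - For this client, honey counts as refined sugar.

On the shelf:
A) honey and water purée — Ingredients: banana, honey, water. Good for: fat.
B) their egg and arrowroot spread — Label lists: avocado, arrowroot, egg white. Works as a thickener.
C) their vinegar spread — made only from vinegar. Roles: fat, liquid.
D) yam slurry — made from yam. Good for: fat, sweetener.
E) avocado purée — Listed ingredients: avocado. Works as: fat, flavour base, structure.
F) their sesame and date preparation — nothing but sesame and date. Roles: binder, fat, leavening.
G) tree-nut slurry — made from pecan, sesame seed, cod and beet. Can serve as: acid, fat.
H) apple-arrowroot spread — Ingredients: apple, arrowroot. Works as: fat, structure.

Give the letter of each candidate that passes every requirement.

A: has honey, so not paleo — reject
B: not usable as a fat; has egg white, so not egg-free — no
C: works as a fat, no fish, no sesame — keep
D: only yam; none excluded — OK
E: every rule checks out — valid
F: has sesame, so not sesame-free — reject
G: has sesame seed, so not sesame-free; has pecan, so not tree-nut-free (and 1 more) — no
H: only arrowroot and apple; none excluded — OK

C, D, E, H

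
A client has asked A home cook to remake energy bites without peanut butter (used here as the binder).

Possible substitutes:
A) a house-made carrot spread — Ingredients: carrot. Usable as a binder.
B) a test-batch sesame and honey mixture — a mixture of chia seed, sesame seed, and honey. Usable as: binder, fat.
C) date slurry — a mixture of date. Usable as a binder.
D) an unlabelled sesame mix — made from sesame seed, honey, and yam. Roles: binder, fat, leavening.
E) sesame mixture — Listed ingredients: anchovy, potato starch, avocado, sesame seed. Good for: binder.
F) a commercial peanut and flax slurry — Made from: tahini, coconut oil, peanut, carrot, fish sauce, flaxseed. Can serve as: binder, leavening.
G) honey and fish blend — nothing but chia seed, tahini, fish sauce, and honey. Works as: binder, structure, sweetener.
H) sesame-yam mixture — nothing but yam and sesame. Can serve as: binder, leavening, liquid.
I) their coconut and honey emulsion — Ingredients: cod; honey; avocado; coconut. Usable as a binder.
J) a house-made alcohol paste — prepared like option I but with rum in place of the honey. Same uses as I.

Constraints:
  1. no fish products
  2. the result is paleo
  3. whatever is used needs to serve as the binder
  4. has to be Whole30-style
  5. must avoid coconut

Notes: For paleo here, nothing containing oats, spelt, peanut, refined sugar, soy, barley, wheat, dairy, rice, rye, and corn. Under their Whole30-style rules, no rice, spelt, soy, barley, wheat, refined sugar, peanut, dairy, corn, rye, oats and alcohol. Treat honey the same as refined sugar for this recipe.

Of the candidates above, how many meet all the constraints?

3

A: only carrot; none excluded — keep
B: has honey, so not paleo; has honey, so not Whole30-style — no
C: nothing on the exclusion list — valid
D: has honey, so not paleo; has honey, so not Whole30-style — out
E: has anchovy, so not fish-free — no
F: has peanut, so not paleo; has peanut, so not Whole30-style (and 2 more) — reject
G: has honey, so not paleo; has honey, so not Whole30-style (and 1 more) — out
H: only sesame and yam; none excluded — keep
I: has honey, so not paleo; has honey, so not Whole30-style (and 2 more) — no
J: has rum, so not Whole30-style; has cod, so not fish-free (and 1 more) — reject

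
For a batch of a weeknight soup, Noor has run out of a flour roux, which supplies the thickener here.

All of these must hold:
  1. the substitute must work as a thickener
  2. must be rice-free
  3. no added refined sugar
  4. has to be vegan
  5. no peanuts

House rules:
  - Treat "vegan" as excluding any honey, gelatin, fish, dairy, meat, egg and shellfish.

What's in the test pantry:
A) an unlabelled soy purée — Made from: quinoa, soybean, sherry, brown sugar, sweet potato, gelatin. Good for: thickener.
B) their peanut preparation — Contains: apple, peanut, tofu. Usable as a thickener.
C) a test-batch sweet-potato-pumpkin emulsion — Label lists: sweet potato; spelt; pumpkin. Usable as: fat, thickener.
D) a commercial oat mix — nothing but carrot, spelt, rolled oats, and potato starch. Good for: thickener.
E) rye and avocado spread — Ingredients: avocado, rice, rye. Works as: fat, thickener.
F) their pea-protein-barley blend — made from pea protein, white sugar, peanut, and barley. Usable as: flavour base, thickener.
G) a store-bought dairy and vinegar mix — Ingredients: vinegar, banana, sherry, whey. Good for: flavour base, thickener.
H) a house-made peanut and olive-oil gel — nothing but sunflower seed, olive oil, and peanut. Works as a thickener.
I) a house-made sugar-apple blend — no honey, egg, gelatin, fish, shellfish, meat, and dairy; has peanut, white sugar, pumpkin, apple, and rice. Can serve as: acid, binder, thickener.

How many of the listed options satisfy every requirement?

A: has gelatin, so not vegan; has brown sugar, so not no-added-sugar — no
B: has peanut, so not peanut-free — reject
C: only spelt, pumpkin and sweet potato; none excluded — keep
D: every rule checks out — OK
E: has rice, so not rice-free — no
F: has peanut, so not peanut-free; has white sugar, so not no-added-sugar — out
G: has whey, so not vegan — out
H: has peanut, so not peanut-free — out
I: has peanut, so not peanut-free; has rice, so not rice-free (and 1 more) — out

2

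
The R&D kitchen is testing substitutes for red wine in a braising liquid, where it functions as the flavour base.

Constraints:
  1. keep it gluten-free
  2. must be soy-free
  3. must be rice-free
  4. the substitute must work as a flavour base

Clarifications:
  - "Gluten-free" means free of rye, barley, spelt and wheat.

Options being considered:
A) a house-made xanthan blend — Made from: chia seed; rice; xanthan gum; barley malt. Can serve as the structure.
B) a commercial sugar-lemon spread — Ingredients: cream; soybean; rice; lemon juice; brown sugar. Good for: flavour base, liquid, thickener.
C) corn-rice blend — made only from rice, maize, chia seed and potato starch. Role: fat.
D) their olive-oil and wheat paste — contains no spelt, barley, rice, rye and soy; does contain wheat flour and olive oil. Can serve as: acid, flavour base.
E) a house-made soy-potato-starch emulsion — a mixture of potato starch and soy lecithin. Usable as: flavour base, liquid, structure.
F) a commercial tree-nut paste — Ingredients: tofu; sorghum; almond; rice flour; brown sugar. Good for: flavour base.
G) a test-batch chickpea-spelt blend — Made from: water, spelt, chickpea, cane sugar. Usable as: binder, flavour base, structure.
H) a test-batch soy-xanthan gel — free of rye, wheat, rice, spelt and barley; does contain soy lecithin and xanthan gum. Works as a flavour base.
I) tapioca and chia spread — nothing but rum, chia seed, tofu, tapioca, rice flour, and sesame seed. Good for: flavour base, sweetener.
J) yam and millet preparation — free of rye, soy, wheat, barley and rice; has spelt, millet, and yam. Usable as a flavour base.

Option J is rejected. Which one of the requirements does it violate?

usable as a flavour base: satisfied
gluten-free: has spelt — fails
soy-free: satisfied
rice-free: satisfied

gluten-free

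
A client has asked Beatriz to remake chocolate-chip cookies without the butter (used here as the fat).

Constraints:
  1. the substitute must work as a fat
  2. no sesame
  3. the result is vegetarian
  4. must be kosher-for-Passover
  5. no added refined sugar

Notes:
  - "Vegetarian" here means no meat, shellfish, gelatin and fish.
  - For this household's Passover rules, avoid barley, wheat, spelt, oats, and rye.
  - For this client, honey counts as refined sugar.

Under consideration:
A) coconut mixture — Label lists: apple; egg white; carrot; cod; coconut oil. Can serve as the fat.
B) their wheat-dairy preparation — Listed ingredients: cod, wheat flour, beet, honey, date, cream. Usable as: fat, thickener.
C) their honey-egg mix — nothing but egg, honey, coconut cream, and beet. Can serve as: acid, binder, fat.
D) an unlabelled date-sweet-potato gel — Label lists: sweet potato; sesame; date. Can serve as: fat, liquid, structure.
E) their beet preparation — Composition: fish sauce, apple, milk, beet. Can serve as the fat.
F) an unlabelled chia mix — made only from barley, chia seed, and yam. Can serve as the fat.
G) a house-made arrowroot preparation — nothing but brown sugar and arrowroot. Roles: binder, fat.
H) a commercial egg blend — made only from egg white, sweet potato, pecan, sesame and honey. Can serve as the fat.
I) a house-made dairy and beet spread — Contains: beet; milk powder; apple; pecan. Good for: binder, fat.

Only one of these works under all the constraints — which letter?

A: has cod, so not vegetarian — reject
B: has cod, so not vegetarian; has wheat flour, so not kosher-for-Passover (and 1 more) — reject
C: has honey, so not no-added-sugar — no
D: has sesame, so not sesame-free — no
E: has fish sauce, so not vegetarian — out
F: has barley, so not kosher-for-Passover — no
G: has brown sugar, so not no-added-sugar — no
H: has honey, so not no-added-sugar; has sesame, so not sesame-free — out
I: every rule checks out — OK

I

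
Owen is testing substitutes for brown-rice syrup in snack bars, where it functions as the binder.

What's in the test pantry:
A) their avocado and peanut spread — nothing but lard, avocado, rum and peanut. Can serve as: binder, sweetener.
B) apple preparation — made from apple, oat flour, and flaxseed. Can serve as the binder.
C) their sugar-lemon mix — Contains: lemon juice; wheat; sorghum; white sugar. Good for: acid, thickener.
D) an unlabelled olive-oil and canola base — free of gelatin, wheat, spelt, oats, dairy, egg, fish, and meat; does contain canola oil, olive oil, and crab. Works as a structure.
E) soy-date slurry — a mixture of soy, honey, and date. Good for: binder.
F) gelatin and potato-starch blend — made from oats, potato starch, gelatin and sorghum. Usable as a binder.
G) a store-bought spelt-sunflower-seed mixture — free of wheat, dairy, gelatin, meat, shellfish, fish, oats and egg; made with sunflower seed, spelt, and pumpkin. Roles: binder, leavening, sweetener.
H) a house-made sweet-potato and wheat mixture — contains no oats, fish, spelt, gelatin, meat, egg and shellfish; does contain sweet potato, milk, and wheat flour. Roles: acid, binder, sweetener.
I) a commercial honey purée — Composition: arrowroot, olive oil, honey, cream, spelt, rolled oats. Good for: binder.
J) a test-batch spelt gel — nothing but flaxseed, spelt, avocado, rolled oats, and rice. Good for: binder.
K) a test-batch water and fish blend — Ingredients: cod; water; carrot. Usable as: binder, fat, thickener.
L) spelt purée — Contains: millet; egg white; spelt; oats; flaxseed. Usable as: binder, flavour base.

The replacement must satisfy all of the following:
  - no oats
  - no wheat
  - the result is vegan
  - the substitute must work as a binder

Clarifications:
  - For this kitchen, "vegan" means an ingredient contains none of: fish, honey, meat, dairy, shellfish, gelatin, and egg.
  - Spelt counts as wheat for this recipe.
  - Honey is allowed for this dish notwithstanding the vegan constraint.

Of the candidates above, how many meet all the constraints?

1

A: has lard, so not vegan — out
B: has oat flour, so not oat-free — no
C: not usable as a binder; has wheat, so not wheat-free — out
D: not usable as a binder; has crab, so not vegan — out
E: honey is permitted under the vegan carve-out; nothing else excluded — keep
F: has gelatin, so not vegan; has oats, so not oat-free — reject
G: has spelt, so not wheat-free — reject
H: has milk, so not vegan; has wheat flour, so not wheat-free — out
I: has cream, so not vegan; has rolled oats, so not oat-free (and 1 more) — out
J: has rolled oats, so not oat-free; has spelt, so not wheat-free — no
K: has cod, so not vegan — out
L: has egg white, so not vegan; has oats, so not oat-free (and 1 more) — out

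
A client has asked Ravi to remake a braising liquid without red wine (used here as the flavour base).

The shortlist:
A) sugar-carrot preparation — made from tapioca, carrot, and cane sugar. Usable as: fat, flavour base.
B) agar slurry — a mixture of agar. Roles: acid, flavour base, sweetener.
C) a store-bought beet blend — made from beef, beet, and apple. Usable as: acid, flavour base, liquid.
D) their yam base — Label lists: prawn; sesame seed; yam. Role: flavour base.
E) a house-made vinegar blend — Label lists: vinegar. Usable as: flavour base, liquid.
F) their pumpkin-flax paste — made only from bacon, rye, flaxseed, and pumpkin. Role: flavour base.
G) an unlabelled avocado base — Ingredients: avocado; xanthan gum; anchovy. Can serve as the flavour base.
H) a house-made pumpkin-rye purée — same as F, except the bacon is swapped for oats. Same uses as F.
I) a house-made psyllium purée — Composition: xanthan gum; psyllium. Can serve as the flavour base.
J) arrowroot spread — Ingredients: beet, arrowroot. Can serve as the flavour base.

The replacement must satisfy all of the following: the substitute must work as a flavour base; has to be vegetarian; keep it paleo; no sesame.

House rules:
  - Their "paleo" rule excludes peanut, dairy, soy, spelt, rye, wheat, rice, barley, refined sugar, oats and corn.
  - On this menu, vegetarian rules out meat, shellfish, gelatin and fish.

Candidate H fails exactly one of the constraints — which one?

usable as a flavour base: satisfied
paleo: has oats — fails
vegetarian: satisfied
sesame-free: satisfied

paleo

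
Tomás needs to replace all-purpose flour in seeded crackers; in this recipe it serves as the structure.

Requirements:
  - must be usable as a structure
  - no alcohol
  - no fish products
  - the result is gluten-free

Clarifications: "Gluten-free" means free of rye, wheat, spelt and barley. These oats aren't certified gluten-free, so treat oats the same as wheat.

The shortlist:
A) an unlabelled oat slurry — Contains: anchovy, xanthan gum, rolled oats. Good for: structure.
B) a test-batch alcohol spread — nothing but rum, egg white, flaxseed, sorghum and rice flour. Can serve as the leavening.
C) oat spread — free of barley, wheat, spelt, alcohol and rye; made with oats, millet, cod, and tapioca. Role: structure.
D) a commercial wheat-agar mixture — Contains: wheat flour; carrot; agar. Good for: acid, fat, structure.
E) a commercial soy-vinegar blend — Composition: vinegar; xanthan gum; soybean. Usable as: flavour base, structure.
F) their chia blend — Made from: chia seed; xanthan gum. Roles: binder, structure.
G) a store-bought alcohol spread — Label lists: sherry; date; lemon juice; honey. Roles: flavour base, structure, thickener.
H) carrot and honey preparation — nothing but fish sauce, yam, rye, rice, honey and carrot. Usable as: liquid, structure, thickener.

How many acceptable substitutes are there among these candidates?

A: has rolled oats, so not gluten-free; has anchovy, so not fish-free — no
B: not usable as a structure; has rum, so not alcohol-free — no
C: has oats, so not gluten-free; has cod, so not fish-free — reject
D: has wheat flour, so not gluten-free — no
E: only soybean, xanthan gum and vinegar; none excluded — valid
F: nothing on the exclusion list — valid
G: has sherry, so not alcohol-free — reject
H: has rye, so not gluten-free; has fish sauce, so not fish-free — reject

2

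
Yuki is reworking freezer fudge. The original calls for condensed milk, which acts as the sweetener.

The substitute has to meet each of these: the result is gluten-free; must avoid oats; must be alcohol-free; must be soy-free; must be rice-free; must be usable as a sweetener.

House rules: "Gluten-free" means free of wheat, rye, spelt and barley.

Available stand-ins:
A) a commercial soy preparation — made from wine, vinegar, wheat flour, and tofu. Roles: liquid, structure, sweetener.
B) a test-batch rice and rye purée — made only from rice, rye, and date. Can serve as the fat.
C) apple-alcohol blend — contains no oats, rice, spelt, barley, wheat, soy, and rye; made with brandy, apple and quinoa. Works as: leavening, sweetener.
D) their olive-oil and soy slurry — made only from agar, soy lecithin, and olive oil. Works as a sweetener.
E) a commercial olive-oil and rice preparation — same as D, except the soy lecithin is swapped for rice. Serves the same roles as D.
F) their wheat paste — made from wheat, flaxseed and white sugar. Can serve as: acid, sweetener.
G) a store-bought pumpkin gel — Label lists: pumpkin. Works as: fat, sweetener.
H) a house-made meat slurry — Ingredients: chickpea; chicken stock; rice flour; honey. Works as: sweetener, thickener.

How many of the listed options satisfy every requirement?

A: has wheat flour, so not gluten-free; has wine, so not alcohol-free (and 1 more) — reject
B: not usable as a sweetener; has rye, so not gluten-free (and 1 more) — no
C: has brandy, so not alcohol-free — no
D: has soy lecithin, so not soy-free — reject
E: has rice, so not rice-free — reject
F: has wheat, so not gluten-free — out
G: all constraints satisfied — valid
H: has rice flour, so not rice-free — no

1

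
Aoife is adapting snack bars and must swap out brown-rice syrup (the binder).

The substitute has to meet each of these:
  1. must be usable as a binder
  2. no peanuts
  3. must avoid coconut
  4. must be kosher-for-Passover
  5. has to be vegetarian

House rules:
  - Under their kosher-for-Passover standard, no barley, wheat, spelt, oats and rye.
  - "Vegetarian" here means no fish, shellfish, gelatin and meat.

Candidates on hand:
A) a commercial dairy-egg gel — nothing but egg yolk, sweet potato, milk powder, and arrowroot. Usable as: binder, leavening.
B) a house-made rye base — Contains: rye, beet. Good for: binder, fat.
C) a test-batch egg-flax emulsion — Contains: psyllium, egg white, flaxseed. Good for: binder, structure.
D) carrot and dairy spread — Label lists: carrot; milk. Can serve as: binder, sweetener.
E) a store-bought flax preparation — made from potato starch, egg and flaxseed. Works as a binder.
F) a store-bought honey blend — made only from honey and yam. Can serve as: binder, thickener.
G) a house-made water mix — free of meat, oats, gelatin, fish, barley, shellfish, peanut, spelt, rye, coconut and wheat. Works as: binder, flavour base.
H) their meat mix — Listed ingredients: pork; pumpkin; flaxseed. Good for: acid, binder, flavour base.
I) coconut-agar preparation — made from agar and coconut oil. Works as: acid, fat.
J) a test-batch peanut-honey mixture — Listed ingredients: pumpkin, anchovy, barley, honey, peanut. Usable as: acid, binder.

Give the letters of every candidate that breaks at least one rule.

A: milk powder and egg yolk etc. — none of it excluded — keep
B: has rye, so not kosher-for-Passover — reject
C: no peanut, no coconut — keep
D: all constraints satisfied — keep
E: every rule checks out — valid
F: nothing on the exclusion list — OK
G: every rule checks out — keep
H: has pork, so not vegetarian — out
I: not usable as a binder; has coconut oil, so not coconut-free — no
J: has barley, so not kosher-for-Passover; has anchovy, so not vegetarian (and 1 more) — out

B, H, I, J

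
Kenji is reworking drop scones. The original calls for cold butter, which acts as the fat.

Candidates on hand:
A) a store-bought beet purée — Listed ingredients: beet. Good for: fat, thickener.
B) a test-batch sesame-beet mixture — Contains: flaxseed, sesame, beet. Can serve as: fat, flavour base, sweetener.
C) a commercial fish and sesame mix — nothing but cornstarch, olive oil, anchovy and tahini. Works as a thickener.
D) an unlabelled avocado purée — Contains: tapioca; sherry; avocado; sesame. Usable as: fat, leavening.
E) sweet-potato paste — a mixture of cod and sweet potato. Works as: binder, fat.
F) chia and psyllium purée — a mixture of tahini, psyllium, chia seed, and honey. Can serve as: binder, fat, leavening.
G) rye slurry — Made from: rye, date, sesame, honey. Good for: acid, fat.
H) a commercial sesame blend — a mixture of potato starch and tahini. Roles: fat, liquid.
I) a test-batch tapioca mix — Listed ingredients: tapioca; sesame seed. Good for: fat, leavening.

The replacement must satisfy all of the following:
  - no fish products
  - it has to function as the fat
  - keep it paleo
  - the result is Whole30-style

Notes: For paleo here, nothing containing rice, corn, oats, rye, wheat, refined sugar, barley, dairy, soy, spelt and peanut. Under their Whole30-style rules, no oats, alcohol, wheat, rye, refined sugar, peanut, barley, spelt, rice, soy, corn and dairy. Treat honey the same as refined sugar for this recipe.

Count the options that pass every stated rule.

A: works as a fat, no fish, paleo — keep
B: Whole30-style, no fish — valid
C: not usable as a fat; has cornstarch, so not paleo (and 2 more) — out
D: has sherry, so not Whole30-style — reject
E: has cod, so not fish-free — out
F: has honey, so not paleo; has honey, so not Whole30-style — no
G: has honey, so not paleo; has honey, so not Whole30-style — reject
H: no fish, paleo — OK
I: nothing on the exclusion list — valid

4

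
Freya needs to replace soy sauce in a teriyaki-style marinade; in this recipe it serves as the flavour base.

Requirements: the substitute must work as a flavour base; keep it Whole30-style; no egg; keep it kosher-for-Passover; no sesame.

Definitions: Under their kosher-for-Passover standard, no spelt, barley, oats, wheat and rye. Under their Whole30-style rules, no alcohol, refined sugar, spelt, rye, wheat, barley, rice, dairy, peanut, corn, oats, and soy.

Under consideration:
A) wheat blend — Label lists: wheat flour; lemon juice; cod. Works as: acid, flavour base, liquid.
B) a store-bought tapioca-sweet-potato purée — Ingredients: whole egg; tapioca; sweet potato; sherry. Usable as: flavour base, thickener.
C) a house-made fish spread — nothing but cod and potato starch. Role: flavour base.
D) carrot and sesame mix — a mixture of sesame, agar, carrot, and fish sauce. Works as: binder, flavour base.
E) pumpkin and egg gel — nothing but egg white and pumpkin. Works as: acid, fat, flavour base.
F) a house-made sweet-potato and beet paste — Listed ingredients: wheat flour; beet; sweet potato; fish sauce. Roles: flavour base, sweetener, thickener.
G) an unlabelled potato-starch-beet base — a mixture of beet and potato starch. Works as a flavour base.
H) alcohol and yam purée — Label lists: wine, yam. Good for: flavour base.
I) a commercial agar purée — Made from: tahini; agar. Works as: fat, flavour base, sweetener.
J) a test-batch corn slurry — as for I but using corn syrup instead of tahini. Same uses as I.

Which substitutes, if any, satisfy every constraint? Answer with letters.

C, G

A: has wheat flour, so not kosher-for-Passover; has wheat flour, so not Whole30-style — no
B: has sherry, so not Whole30-style; has whole egg, so not egg-free — no
C: no sesame, Whole30-style — OK
D: has sesame, so not sesame-free — out
E: has egg white, so not egg-free — no
F: has wheat flour, so not kosher-for-Passover; has wheat flour, so not Whole30-style — no
G: nothing on the exclusion list — OK
H: has wine, so not Whole30-style — reject
I: has tahini, so not sesame-free — reject
J: has corn syrup, so not Whole30-style — out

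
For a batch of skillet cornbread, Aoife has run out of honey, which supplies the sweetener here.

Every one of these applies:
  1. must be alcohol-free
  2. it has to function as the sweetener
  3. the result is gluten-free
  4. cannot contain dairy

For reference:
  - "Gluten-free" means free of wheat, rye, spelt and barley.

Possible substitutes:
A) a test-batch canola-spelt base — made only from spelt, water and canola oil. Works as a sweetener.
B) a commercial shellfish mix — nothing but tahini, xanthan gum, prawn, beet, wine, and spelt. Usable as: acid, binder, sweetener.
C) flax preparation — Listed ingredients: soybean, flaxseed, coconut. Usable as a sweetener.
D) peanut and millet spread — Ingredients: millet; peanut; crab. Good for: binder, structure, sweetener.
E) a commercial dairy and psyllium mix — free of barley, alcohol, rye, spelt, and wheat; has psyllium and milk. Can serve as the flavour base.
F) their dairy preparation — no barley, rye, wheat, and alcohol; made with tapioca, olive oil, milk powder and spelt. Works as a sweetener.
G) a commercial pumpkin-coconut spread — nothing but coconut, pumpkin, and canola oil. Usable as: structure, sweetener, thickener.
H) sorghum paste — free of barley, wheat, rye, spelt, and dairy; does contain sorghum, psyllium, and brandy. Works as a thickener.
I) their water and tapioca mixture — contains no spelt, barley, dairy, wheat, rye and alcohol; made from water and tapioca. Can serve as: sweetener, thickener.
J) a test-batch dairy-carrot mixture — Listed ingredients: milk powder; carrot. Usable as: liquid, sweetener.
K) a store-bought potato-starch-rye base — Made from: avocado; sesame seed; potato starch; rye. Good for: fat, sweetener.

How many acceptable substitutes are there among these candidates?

A: has spelt, so not gluten-free — out
B: has spelt, so not gluten-free; has wine, so not alcohol-free — out
C: only coconut, soybean, and flaxseed; none excluded — keep
D: only peanut, crab, and millet; none excluded — keep
E: not usable as a sweetener; has milk, so not dairy-free — no
F: has spelt, so not gluten-free; has milk powder, so not dairy-free — no
G: only coconut, canola oil, and pumpkin; none excluded — OK
H: not usable as a sweetener; has brandy, so not alcohol-free — out
I: all constraints satisfied — keep
J: has milk powder, so not dairy-free — reject
K: has rye, so not gluten-free — reject

4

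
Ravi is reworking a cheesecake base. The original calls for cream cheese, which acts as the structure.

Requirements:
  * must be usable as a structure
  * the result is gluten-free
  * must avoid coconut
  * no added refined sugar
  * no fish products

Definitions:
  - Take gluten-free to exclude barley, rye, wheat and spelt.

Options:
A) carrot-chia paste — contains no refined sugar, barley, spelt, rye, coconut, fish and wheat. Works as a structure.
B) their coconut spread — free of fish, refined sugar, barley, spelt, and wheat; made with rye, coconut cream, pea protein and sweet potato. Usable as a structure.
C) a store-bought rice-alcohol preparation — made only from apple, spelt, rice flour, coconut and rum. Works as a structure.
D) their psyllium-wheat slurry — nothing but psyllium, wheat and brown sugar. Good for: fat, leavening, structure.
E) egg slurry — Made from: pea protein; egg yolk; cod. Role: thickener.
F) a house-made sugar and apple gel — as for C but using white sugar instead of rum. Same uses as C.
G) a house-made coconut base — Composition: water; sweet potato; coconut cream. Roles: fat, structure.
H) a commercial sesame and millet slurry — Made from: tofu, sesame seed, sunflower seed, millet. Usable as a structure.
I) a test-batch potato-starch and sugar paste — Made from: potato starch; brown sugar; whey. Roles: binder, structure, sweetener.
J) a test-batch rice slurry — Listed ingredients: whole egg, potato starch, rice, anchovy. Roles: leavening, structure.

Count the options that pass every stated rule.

A: works as a structure, no refined sugar, no coconut — valid
B: has rye, so not gluten-free; has coconut cream, so not coconut-free — no
C: has spelt, so not gluten-free; has coconut, so not coconut-free — no
D: has wheat, so not gluten-free; has brown sugar, so not no-added-sugar — out
E: not usable as a structure; has cod, so not fish-free — reject
F: has spelt, so not gluten-free; has coconut, so not coconut-free (and 1 more) — out
G: has coconut cream, so not coconut-free — out
H: works as a structure, no coconut, gluten-free — keep
I: has brown sugar, so not no-added-sugar — no
J: has anchovy, so not fish-free — out

2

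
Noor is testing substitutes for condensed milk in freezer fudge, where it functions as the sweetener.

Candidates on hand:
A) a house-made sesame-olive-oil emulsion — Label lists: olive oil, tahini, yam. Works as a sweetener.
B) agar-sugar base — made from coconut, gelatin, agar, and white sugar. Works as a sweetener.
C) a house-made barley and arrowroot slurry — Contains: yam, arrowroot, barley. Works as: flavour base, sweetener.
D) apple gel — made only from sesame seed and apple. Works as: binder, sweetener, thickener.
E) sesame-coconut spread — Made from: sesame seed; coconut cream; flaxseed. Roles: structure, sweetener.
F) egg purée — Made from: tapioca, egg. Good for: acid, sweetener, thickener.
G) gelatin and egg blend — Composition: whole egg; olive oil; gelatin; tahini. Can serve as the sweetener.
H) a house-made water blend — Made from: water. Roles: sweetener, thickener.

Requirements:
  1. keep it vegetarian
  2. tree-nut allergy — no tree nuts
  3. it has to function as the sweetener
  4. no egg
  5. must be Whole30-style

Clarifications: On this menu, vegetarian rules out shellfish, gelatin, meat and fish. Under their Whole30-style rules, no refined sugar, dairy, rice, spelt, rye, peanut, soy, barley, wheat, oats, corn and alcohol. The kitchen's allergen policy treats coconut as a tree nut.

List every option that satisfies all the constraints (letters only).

A, D, H

A: nothing on the exclusion list — OK
B: has gelatin, so not vegetarian; has white sugar, so not Whole30-style (and 1 more) — out
C: has barley, so not Whole30-style — out
D: no egg, tree-nut-free — OK
E: has coconut cream, so not tree-nut-free — out
F: has egg, so not egg-free — reject
G: has gelatin, so not vegetarian; has whole egg, so not egg-free — no
H: only water; none excluded — keep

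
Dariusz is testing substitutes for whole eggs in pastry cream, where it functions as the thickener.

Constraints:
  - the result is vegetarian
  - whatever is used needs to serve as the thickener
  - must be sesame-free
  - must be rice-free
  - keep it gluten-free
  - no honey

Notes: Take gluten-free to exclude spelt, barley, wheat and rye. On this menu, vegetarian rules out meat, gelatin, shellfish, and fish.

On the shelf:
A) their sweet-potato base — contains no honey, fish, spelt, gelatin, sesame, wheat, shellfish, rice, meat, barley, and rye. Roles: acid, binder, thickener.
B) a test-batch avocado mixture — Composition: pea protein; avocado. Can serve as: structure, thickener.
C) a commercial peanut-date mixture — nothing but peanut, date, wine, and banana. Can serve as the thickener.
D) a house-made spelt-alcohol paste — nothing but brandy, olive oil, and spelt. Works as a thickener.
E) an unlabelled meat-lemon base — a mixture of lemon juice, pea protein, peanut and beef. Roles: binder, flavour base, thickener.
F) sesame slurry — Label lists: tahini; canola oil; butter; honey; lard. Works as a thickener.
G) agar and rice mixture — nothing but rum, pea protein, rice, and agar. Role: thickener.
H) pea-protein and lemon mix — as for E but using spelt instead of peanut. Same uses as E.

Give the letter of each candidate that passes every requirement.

A: works as a thickener, no honey, vegetarian — keep
B: no honey, vegetarian — keep
C: no honey, vegetarian — keep
D: has spelt, so not gluten-free — no
E: has beef, so not vegetarian — no
F: has lard, so not vegetarian; has tahini, so not sesame-free (and 1 more) — no
G: has rice, so not rice-free — no
H: has spelt, so not gluten-free; has beef, so not vegetarian — no

A, B, C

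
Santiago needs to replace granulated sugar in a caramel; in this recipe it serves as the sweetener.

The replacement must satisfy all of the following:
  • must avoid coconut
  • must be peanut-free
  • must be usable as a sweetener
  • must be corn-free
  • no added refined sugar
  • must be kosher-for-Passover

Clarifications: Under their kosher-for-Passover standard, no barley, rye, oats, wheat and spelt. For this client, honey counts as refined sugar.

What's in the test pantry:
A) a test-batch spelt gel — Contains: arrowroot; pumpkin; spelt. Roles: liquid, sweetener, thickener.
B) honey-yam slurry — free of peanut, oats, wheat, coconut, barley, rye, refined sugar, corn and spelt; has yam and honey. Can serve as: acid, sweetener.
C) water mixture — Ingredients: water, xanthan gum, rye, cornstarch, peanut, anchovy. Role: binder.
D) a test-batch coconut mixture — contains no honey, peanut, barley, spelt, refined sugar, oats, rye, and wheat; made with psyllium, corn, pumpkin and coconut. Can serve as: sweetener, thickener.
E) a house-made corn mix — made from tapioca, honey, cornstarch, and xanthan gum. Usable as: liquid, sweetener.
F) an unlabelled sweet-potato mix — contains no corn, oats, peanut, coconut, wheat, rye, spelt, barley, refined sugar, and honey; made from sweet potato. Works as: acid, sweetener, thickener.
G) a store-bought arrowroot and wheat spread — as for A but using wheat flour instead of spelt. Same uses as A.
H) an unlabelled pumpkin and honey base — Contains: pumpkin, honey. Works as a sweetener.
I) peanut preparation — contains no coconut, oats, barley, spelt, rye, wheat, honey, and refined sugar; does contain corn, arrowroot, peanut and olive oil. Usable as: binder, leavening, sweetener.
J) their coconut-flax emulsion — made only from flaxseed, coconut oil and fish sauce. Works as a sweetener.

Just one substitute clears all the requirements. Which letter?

A: has spelt, so not kosher-for-Passover — reject
B: has honey, so not no-added-sugar — reject
C: not usable as a sweetener; has rye, so not kosher-for-Passover (and 2 more) — no
D: has coconut, so not coconut-free; has corn, so not corn-free — no
E: has honey, so not no-added-sugar; has cornstarch, so not corn-free — no
F: no-added-sugar, kosher-for-Passover — OK
G: has wheat flour, so not kosher-for-Passover — no
H: has honey, so not no-added-sugar — out
I: has peanut, so not peanut-free; has corn, so not corn-free — out
J: has coconut oil, so not coconut-free — no

F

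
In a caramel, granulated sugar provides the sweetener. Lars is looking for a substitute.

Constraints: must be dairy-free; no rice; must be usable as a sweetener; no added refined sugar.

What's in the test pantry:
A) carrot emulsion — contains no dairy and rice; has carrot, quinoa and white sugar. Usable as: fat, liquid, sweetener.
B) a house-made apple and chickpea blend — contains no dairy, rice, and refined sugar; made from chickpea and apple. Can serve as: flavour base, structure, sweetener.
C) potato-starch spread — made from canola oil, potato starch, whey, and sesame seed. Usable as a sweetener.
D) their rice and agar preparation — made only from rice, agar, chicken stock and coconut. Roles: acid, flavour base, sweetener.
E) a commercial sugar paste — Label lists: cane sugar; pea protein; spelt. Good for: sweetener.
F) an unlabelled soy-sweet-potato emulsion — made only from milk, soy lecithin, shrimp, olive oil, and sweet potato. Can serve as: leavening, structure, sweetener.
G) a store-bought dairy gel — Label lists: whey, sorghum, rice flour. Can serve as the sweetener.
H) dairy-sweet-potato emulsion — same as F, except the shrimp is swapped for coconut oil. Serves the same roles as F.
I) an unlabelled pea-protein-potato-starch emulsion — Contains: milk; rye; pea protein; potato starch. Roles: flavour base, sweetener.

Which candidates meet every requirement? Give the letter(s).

A: has white sugar, so not no-added-sugar — reject
B: works as a sweetener, no refined sugar, no dairy — OK
C: has whey, so not dairy-free — reject
D: has rice, so not rice-free — no
E: has cane sugar, so not no-added-sugar — no
F: has milk, so not dairy-free — out
G: has whey, so not dairy-free; has rice flour, so not rice-free — out
H: has milk, so not dairy-free — reject
I: has milk, so not dairy-free — no

B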